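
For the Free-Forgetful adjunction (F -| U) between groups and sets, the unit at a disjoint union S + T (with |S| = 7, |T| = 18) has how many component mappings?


The unit eta_X: X -> U(F(X)) of the Free-Forgetful adjunction
maps each element of X to a generator of F(X). For X = S + T (disjoint
union in Set), |S + T| = |S| + |T|.
Total mappings = 7 + 18 = 25.

25


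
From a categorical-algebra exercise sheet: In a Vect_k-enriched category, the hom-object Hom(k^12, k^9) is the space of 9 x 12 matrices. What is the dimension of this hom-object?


In Vect-enriched categories, Hom(k^n, k^m) is the space of m x n matrices.
dim(Hom(k^12, k^9)) = 9 * 12 = 108

108


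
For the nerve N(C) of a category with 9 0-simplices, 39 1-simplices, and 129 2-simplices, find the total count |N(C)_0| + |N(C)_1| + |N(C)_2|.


The 2-skeleton of the nerve N(C) consists of simplices in dimensions 0, 1, 2:
  |N(C)_0| = 9 (objects)
  |N(C)_1| = 39 (morphisms)
  |N(C)_2| = 129 (composable pairs)
Total = 9 + 39 + 129 = 177

177


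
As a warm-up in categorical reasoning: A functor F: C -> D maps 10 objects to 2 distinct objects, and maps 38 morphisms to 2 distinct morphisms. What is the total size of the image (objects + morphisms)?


The image of F consists of distinct objects and distinct morphisms.
|Im(F)| on objects = 2
|Im(F)| on morphisms = 2
Total image cardinality = 2 + 2 = 4

4


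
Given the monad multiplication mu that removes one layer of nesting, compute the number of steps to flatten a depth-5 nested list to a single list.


Each application of mu: T^2 -> T removes one layer of nesting.
Starting at depth 5 (i.e., T^5(X)), we need to reach T(X).
Number of mu applications = 5 - 1 = 4

4


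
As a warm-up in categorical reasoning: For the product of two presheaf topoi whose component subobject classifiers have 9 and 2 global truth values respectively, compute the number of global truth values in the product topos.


In a product of presheaf topoi E_1 x E_2, the subobject classifier
is Omega = Omega_1 x Omega_2 (componentwise), so
|Omega(top)| = |Omega_1(top_1)| * |Omega_2(top_2)|.
= 9 * 2 = 18.

18


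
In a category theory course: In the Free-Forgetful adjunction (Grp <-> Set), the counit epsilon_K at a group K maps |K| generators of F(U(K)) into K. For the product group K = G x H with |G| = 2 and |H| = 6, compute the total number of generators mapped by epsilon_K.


The counit epsilon_K: F(U(K)) -> K of the Free-Forgetful adjunction
maps |K| generators of F(U(K)) into K. For K = G x H (the product group),
|G x H| = |G| * |H|.
Total generators mapped = 2 * 6 = 12.

12


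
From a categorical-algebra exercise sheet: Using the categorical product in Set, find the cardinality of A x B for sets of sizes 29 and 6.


In Set, the product A x B is the Cartesian product.
By the universal property, |A x B| = |A| * |B|.
|A x B| = 29 * 6 = 174

174


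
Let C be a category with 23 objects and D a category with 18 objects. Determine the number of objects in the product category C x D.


The product category C x D has objects that are pairs (c, d).
Number of pairs = |Ob(C)| * |Ob(D)| = 23 * 18 = 414

414


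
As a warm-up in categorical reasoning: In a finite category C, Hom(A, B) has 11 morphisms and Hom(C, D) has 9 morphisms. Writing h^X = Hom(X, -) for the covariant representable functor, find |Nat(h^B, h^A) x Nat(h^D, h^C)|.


By the Yoneda lemma, Nat(h^B, h^A) is isomorphic to Hom(A, B),
so |Nat(h^B, h^A)| = |Hom(A, B)| and |Nat(h^D, h^C)| = |Hom(C, D)|.
|Hom(A, B)| = 11, |Hom(C, D)| = 9.
|Nat(h^B, h^A) x Nat(h^D, h^C)| = 11 * 9 = 99

99


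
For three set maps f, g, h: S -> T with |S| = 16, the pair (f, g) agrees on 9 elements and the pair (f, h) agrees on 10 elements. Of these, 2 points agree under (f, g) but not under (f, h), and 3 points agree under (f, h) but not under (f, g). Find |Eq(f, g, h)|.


Eq(f, g, h) is the triple-agreement set: points in S where all three
maps take the same value. Using inclusion-exclusion on the pairwise data:
Pair (f, g) agrees on 9 points; pair (f, h) on 10 points.
Points agreeing under (f, g) but not (f, h) = 2; under (f, h) but not (f, g) = 3.
Triple-agreement = agreement-in-(f, g) minus points that agree under (f, g) but not (f, h):
|Eq(f, g, h)| = 9 - 2 = 7
(cross-check via (f, h): 10 - 3 = 7.)

7


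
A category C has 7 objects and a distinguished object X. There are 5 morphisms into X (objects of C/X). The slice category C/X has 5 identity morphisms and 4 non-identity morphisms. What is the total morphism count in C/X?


In the slice category C/X, objects are morphisms to X.
Identity morphisms: 5 (one per object of C/X).
Non-identity morphisms: 4.
Total = 5 + 4 = 9

9


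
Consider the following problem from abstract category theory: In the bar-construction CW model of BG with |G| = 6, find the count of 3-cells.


In the bar-construction CW model of BG, the n-cells are indexed by
n-tuples [g_1|...|g_n] of non-identity elements of G (degenerate
simplices with some g_i = e do not contribute cells), so there are
(|G| - 1)^n n-cells.
For dim = 3 with |G| = 6:
cells = (6 - 1)^3 = 5^3 = 125

125


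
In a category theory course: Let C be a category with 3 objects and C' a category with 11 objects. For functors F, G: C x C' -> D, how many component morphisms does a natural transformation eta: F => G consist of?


A natural transformation eta: F => G assigns one component morphism per
object of the domain category.
The domain is the product category C x C', so
|Ob(C x C')| = |Ob(C)| * |Ob(C')| = 3 * 11 = 33.
Therefore eta has 33 component morphisms.

33


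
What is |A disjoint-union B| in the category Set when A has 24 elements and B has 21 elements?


In Set, the coproduct A + B is the disjoint union.
|A + B| = |A| + |B| = 24 + 21 = 45

45


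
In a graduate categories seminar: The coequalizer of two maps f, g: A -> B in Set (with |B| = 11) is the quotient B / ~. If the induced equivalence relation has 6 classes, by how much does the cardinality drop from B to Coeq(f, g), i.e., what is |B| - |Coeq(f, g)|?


The coequalizer Coeq(f, g) = B / ~ has one element per equivalence class.
|B| = 11, |Coeq(f, g)| = 6.
|B| - |Coeq(f, g)| = 11 - 6 = 5.

5


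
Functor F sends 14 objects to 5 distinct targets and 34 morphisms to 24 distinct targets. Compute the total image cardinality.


The image of F consists of distinct objects and distinct morphisms.
|Im(F)| on objects = 5
|Im(F)| on morphisms = 24
Total image cardinality = 5 + 24 = 29

29


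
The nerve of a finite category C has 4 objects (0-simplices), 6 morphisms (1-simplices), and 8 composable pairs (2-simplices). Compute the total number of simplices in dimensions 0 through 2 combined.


The 2-skeleton of the nerve N(C) consists of simplices in dimensions 0, 1, 2:
  |N(C)_0| = 4 (objects)
  |N(C)_1| = 6 (morphisms)
  |N(C)_2| = 8 (composable pairs)
Total = 4 + 6 + 8 = 18

18


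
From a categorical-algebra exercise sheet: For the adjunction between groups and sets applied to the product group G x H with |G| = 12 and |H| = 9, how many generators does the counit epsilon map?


The counit epsilon_K: F(U(K)) -> K of the Free-Forgetful adjunction
maps |K| generators of F(U(K)) into K. For K = G x H (the product group),
|G x H| = |G| * |H|.
Total generators mapped = 12 * 9 = 108.

108


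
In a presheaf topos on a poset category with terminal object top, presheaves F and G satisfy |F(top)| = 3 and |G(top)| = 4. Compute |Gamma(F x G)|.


Global sections of a presheaf on a poset with terminal top satisfy
Gamma(H) ~ H(top). Presheaves admit pointwise products, so
(F x G)(top) = F(top) x G(top) (Cartesian product).
|Gamma(F x G)| = |F(top)| * |G(top)| = 3 * 4 = 12.

12


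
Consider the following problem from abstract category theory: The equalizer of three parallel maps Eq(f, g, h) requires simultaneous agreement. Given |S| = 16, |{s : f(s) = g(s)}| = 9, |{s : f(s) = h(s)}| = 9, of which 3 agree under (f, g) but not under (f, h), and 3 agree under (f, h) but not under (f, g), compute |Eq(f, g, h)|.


Eq(f, g, h) is the triple-agreement set: points in S where all three
maps take the same value. Using inclusion-exclusion on the pairwise data:
Pair (f, g) agrees on 9 points; pair (f, h) on 9 points.
Points agreeing under (f, g) but not (f, h) = 3; under (f, h) but not (f, g) = 3.
Triple-agreement = agreement-in-(f, g) minus points that agree under (f, g) but not (f, h):
|Eq(f, g, h)| = 9 - 3 = 6
(cross-check via (f, h): 9 - 3 = 6.)

6


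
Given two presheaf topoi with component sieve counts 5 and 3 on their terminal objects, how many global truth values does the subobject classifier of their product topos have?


In a product of presheaf topoi E_1 x E_2, the subobject classifier
is Omega = Omega_1 x Omega_2 (componentwise), so
|Omega(top)| = |Omega_1(top_1)| * |Omega_2(top_2)|.
= 5 * 3 = 15.

15


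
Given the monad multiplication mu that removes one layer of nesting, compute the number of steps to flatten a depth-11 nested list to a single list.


Each application of mu: T^2 -> T removes one layer of nesting.
Starting at depth 11 (i.e., T^11(X)), we need to reach T(X).
Number of mu applications = 11 - 1 = 10

10


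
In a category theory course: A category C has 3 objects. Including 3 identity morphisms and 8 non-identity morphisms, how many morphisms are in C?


Each object has an identity morphism, giving 3 identities.
Adding the 8 non-identity morphisms:
Total = 3 + 8 = 11

11


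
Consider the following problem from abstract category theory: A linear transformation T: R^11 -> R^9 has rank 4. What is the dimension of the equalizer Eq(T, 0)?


The equalizer of f and the zero map is ker(f).
By the rank-nullity theorem: dim(ker(f)) = dim(domain) - rank(f).
dim(ker(f)) = 11 - 4 = 7

7


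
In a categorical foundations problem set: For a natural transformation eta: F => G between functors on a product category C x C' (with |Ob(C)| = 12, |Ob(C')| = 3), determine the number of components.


A natural transformation eta: F => G assigns one component morphism per
object of the domain category.
The domain is the product category C x C', so
|Ob(C x C')| = |Ob(C)| * |Ob(C')| = 12 * 3 = 36.
Therefore eta has 36 component morphisms.

36


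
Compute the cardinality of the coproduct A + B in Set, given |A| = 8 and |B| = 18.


In Set, the coproduct A + B is the disjoint union.
|A + B| = |A| + |B| = 8 + 18 = 26

26


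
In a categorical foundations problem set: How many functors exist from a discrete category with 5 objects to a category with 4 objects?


A functor from a discrete category C to D is determined by
where each object maps. Each of the 5 objects of C can map
to any of the 4 objects of D independently.
Number of functors = 4^5 = 1024

1024


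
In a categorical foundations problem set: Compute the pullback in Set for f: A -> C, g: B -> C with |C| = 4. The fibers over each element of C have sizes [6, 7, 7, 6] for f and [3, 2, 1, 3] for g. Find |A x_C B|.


The pullback A x_C B consists of pairs (a, b) with f(a) = g(b).
For each element c in C, the fiber product has |f^-1(c)| * |g^-1(c)| elements.
Summing over C: 6 * 3 + 7 * 2 + 7 * 1 + 6 * 3
= 18 + 14 + 7 + 18 = 57

57


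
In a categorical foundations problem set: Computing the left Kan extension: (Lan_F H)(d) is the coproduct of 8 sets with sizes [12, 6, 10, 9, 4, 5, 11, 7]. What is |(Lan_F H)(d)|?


Pointwise, the left Kan extension (Lan_F H)(d) is the colimit, indexed
by the comma category (F downarrow d), of H composed with the
projection (F downarrow d) -> C. Here that colimit is given
as a coproduct (disjoint union) of sets, so its cardinality is the
sum of the sizes of the summands.
Coproduct of sets with sizes: 12 + 6 + 10 + 9 + 4 + 5 + 11 + 7
= 64

64


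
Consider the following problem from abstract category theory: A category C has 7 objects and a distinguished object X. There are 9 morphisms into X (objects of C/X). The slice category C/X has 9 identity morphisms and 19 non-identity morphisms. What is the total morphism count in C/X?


In the slice category C/X, objects are morphisms to X.
Identity morphisms: 9 (one per object of C/X).
Non-identity morphisms: 19.
Total = 9 + 19 = 28

28


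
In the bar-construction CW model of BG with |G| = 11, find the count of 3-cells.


In the bar-construction CW model of BG, the n-cells are indexed by
n-tuples [g_1|...|g_n] of non-identity elements of G (degenerate
simplices with some g_i = e do not contribute cells), so there are
(|G| - 1)^n n-cells.
For dim = 3 with |G| = 11:
cells = (11 - 1)^3 = 10^3 = 1000

1000


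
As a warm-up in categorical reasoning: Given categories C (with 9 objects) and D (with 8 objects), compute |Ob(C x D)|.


The product category C x D has objects that are pairs (c, d).
Number of pairs = |Ob(C)| * |Ob(D)| = 9 * 8 = 72

72


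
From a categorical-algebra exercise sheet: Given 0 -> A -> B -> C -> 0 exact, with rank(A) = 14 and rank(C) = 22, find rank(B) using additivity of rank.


For a short exact sequence 0 -> A -> B -> C -> 0,
rank is additive: rank(B) = rank(A) + rank(C).
rank(B) = 14 + 22 = 36

36


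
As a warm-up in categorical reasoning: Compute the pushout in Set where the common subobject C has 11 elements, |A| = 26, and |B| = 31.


The pushout A +_C B identifies the images of C in A and B.
|A +_C B| = |A| + |B| - |C| (for injections).
= 26 + 31 - 11 = 46

46


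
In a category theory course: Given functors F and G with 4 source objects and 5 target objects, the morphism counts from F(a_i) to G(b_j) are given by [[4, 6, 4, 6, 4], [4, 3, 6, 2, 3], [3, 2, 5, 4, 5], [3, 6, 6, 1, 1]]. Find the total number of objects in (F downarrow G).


Objects of (F downarrow G) are triples (a, b, h: F(a)->G(b)).
The count equals the sum of all entries in the hom-matrix.
sum(row 0) = 24
sum(row 1) = 18
sum(row 2) = 19
sum(row 3) = 17
Grand total = 78

78


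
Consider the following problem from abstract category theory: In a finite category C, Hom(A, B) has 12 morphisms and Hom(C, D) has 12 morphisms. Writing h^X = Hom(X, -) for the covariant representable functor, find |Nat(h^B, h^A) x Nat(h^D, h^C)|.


By the Yoneda lemma, Nat(h^B, h^A) is isomorphic to Hom(A, B),
so |Nat(h^B, h^A)| = |Hom(A, B)| and |Nat(h^D, h^C)| = |Hom(C, D)|.
|Hom(A, B)| = 12, |Hom(C, D)| = 12.
|Nat(h^B, h^A) x Nat(h^D, h^C)| = 12 * 12 = 144

144


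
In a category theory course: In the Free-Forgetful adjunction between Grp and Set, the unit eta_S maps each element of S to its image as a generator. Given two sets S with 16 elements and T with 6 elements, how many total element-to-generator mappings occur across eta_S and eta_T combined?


The unit eta_X: X -> U(F(X)) of the Free-Forgetful adjunction
maps each element of X to a generator of F(X). For X = S + T (disjoint
union in Set), |S + T| = |S| + |T|.
Total mappings = 16 + 6 = 22.

22


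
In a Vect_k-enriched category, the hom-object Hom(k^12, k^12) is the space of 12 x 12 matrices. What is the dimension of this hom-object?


In Vect-enriched categories, Hom(k^n, k^m) is the space of m x n matrices.
dim(Hom(k^12, k^12)) = 12 * 12 = 144

144


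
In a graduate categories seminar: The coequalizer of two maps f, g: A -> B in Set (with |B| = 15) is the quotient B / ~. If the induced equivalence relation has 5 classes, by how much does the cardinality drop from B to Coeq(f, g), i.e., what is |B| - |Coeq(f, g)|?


The coequalizer Coeq(f, g) = B / ~ has one element per equivalence class.
|B| = 15, |Coeq(f, g)| = 5.
|B| - |Coeq(f, g)| = 15 - 5 = 10.

10


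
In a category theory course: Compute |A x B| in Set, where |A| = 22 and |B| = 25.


In Set, the product A x B is the Cartesian product.
By the universal property, |A x B| = |A| * |B|.
|A x B| = 22 * 25 = 550

550


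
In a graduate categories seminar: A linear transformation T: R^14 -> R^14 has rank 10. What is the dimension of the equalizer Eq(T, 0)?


The equalizer of f and the zero map is ker(f).
By the rank-nullity theorem: dim(ker(f)) = dim(domain) - rank(f).
dim(ker(f)) = 14 - 10 = 4

4


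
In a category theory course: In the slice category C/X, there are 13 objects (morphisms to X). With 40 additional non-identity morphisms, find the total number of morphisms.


In the slice category C/X, objects are morphisms to X.
Identity morphisms: 13 (one per object of C/X).
Non-identity morphisms: 40.
Total = 13 + 40 = 53

53


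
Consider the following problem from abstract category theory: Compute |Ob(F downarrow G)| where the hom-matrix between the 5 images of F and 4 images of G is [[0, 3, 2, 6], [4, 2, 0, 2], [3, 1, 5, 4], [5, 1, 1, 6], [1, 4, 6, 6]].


Objects of (F downarrow G) are triples (a, b, h: F(a)->G(b)).
The count equals the sum of all entries in the hom-matrix.
sum(row 0) = 11
sum(row 1) = 8
sum(row 2) = 13
sum(row 3) = 13
sum(row 4) = 17
Grand total = 62

62


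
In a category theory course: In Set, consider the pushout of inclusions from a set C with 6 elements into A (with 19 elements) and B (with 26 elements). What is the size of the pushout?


The pushout A +_C B identifies the images of C in A and B.
|A +_C B| = |A| + |B| - |C| (for injections).
= 19 + 26 - 6 = 39

39


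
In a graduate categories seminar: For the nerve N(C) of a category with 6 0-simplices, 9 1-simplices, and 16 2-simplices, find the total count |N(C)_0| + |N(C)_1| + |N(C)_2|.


The 2-skeleton of the nerve N(C) consists of simplices in dimensions 0, 1, 2:
  |N(C)_0| = 6 (objects)
  |N(C)_1| = 9 (morphisms)
  |N(C)_2| = 16 (composable pairs)
Total = 6 + 9 + 16 = 31

31


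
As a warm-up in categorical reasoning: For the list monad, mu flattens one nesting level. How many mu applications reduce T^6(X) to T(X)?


Each application of mu: T^2 -> T removes one layer of nesting.
Starting at depth 6 (i.e., T^6(X)), we need to reach T(X).
Number of mu applications = 6 - 1 = 5

5


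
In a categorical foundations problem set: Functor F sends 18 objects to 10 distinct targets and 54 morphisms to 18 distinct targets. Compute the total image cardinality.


The image of F consists of distinct objects and distinct morphisms.
|Im(F)| on objects = 10
|Im(F)| on morphisms = 18
Total image cardinality = 10 + 18 = 28

28


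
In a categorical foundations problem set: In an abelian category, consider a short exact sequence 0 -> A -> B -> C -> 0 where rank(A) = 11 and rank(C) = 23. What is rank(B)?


For a short exact sequence 0 -> A -> B -> C -> 0,
rank is additive: rank(B) = rank(A) + rank(C).
rank(B) = 11 + 23 = 34

34


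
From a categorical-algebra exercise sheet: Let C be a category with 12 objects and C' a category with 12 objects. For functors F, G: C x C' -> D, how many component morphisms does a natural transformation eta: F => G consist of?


A natural transformation eta: F => G assigns one component morphism per
object of the domain category.
The domain is the product category C x C', so
|Ob(C x C')| = |Ob(C)| * |Ob(C')| = 12 * 12 = 144.
Therefore eta has 144 component morphisms.

144


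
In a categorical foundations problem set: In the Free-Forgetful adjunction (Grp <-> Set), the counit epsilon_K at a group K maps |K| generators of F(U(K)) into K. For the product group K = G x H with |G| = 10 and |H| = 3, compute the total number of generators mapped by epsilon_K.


The counit epsilon_K: F(U(K)) -> K of the Free-Forgetful adjunction
maps |K| generators of F(U(K)) into K. For K = G x H (the product group),
|G x H| = |G| * |H|.
Total generators mapped = 10 * 3 = 30.

30


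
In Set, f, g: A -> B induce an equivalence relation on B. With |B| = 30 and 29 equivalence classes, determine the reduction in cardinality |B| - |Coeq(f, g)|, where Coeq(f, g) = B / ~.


The coequalizer Coeq(f, g) = B / ~ has one element per equivalence class.
|B| = 30, |Coeq(f, g)| = 29.
|B| - |Coeq(f, g)| = 30 - 29 = 1.

1


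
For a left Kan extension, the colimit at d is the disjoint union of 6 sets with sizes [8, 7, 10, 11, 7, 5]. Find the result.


Pointwise, the left Kan extension (Lan_F H)(d) is the colimit, indexed
by the comma category (F downarrow d), of H composed with the
projection (F downarrow d) -> C. Here that colimit is given
as a coproduct (disjoint union) of sets, so its cardinality is the
sum of the sizes of the summands.
Coproduct of sets with sizes: 8 + 7 + 10 + 11 + 7 + 5
= 48

48


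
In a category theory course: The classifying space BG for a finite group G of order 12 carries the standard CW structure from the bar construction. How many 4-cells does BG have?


In the bar-construction CW model of BG, the n-cells are indexed by
n-tuples [g_1|...|g_n] of non-identity elements of G (degenerate
simplices with some g_i = e do not contribute cells), so there are
(|G| - 1)^n n-cells.
For dim = 4 with |G| = 12:
cells = (12 - 1)^4 = 11^4 = 14641

14641


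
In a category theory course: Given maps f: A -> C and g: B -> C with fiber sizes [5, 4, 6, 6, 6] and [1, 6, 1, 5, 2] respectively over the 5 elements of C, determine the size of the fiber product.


The pullback A x_C B consists of pairs (a, b) with f(a) = g(b).
For each element c in C, the fiber product has |f^-1(c)| * |g^-1(c)| elements.
Summing over C: 5 * 1 + 4 * 6 + 6 * 1 + 6 * 5 + 6 * 2
= 5 + 24 + 6 + 30 + 12 = 77

77


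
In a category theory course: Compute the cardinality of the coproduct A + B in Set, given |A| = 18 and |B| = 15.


In Set, the coproduct A + B is the disjoint union.
|A + B| = |A| + |B| = 18 + 15 = 33

33


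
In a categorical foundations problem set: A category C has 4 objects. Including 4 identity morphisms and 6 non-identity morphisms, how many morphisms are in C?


Each object has an identity morphism, giving 4 identities.
Adding the 6 non-identity morphisms:
Total = 4 + 6 = 10

10


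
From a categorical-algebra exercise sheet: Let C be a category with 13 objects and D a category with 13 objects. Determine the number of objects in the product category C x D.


The product category C x D has objects that are pairs (c, d).
Number of pairs = |Ob(C)| * |Ob(D)| = 13 * 13 = 169

169


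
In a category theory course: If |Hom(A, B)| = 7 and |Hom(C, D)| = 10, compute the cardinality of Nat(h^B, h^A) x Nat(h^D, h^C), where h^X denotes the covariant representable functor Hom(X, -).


By the Yoneda lemma, Nat(h^B, h^A) is isomorphic to Hom(A, B),
so |Nat(h^B, h^A)| = |Hom(A, B)| and |Nat(h^D, h^C)| = |Hom(C, D)|.
|Hom(A, B)| = 7, |Hom(C, D)| = 10.
|Nat(h^B, h^A) x Nat(h^D, h^C)| = 7 * 10 = 70

70


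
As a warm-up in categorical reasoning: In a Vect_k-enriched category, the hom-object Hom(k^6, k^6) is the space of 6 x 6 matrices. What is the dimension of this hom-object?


In Vect-enriched categories, Hom(k^n, k^m) is the space of m x n matrices.
dim(Hom(k^6, k^6)) = 6 * 6 = 36

36


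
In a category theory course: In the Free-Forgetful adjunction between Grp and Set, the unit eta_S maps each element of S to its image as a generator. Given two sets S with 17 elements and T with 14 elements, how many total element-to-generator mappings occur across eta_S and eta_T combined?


The unit eta_X: X -> U(F(X)) of the Free-Forgetful adjunction
maps each element of X to a generator of F(X). For X = S + T (disjoint
union in Set), |S + T| = |S| + |T|.
Total mappings = 17 + 14 = 31.

31


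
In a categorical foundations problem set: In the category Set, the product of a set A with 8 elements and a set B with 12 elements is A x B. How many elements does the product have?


In Set, the product A x B is the Cartesian product.
By the universal property, |A x B| = |A| * |B|.
|A x B| = 8 * 12 = 96

96


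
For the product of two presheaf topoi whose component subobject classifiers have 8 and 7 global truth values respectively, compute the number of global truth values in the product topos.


In a product of presheaf topoi E_1 x E_2, the subobject classifier
is Omega = Omega_1 x Omega_2 (componentwise), so
|Omega(top)| = |Omega_1(top_1)| * |Omega_2(top_2)|.
= 8 * 7 = 56.

56


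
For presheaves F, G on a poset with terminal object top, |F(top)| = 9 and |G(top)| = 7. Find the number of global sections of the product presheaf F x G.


Global sections of a presheaf on a poset with terminal top satisfy
Gamma(H) ~ H(top). Presheaves admit pointwise products, so
(F x G)(top) = F(top) x G(top) (Cartesian product).
|Gamma(F x G)| = |F(top)| * |G(top)| = 9 * 7 = 63.

63


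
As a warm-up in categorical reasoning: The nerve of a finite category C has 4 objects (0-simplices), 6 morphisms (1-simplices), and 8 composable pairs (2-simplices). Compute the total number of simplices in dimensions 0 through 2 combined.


The 2-skeleton of the nerve N(C) consists of simplices in dimensions 0, 1, 2:
  |N(C)_0| = 4 (objects)
  |N(C)_1| = 6 (morphisms)
  |N(C)_2| = 8 (composable pairs)
Total = 4 + 6 + 8 = 18

18


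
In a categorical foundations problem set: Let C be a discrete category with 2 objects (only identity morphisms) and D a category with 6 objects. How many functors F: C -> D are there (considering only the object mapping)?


A functor from a discrete category C to D is determined by
where each object maps. Each of the 2 objects of C can map
to any of the 6 objects of D independently.
Number of functors = 6^2 = 36

36


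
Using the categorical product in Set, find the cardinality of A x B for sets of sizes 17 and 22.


In Set, the product A x B is the Cartesian product.
By the universal property, |A x B| = |A| * |B|.
|A x B| = 17 * 22 = 374

374


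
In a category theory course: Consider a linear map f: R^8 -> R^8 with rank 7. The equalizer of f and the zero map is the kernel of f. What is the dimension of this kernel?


The equalizer of f and the zero map is ker(f).
By the rank-nullity theorem: dim(ker(f)) = dim(domain) - rank(f).
dim(ker(f)) = 8 - 7 = 1

1


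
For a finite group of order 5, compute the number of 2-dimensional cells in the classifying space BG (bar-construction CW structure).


In the bar-construction CW model of BG, the n-cells are indexed by
n-tuples [g_1|...|g_n] of non-identity elements of G (degenerate
simplices with some g_i = e do not contribute cells), so there are
(|G| - 1)^n n-cells.
For dim = 2 with |G| = 5:
cells = (5 - 1)^2 = 4^2 = 16

16


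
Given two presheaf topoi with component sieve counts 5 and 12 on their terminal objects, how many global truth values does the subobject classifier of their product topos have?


In a product of presheaf topoi E_1 x E_2, the subobject classifier
is Omega = Omega_1 x Omega_2 (componentwise), so
|Omega(top)| = |Omega_1(top_1)| * |Omega_2(top_2)|.
= 5 * 12 = 60.

60


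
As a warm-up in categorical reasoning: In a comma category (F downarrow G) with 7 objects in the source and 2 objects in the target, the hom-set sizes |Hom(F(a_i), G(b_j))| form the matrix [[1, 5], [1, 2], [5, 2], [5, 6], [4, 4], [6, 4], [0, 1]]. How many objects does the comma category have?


Objects of (F downarrow G) are triples (a, b, h: F(a)->G(b)).
The count equals the sum of all entries in the hom-matrix.
sum(row 0) = 6
sum(row 1) = 3
sum(row 2) = 7
sum(row 3) = 11
sum(row 4) = 8
sum(row 5) = 10
sum(row 6) = 1
Grand total = 46

46


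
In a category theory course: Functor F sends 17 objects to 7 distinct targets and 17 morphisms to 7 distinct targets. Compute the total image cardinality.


The image of F consists of distinct objects and distinct morphisms.
|Im(F)| on objects = 7
|Im(F)| on morphisms = 7
Total image cardinality = 7 + 7 = 14

14


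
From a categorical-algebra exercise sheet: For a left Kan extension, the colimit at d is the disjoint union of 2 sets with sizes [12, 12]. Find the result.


Pointwise, the left Kan extension (Lan_F H)(d) is the colimit, indexed
by the comma category (F downarrow d), of H composed with the
projection (F downarrow d) -> C. Here that colimit is given
as a coproduct (disjoint union) of sets, so its cardinality is the
sum of the sizes of the summands.
Coproduct of sets with sizes: 12 + 12
= 24

24


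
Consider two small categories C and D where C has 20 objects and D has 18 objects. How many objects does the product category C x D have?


The product category C x D has objects that are pairs (c, d).
Number of pairs = |Ob(C)| * |Ob(D)| = 20 * 18 = 360

360


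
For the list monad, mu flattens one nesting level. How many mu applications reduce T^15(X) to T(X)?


Each application of mu: T^2 -> T removes one layer of nesting.
Starting at depth 15 (i.e., T^15(X)), we need to reach T(X).
Number of mu applications = 15 - 1 = 14

14


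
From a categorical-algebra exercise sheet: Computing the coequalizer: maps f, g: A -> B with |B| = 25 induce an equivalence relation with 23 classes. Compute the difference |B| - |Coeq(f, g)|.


The coequalizer Coeq(f, g) = B / ~ has one element per equivalence class.
|B| = 25, |Coeq(f, g)| = 23.
|B| - |Coeq(f, g)| = 25 - 23 = 2.

2


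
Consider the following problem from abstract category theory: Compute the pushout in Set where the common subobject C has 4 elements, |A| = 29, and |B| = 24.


The pushout A +_C B identifies the images of C in A and B.
|A +_C B| = |A| + |B| - |C| (for injections).
= 29 + 24 - 4 = 49

49


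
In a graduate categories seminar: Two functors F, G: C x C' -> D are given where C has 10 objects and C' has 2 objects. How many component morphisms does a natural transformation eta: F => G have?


A natural transformation eta: F => G assigns one component morphism per
object of the domain category.
The domain is the product category C x C', so
|Ob(C x C')| = |Ob(C)| * |Ob(C')| = 10 * 2 = 20.
Therefore eta has 20 component morphisms.

20


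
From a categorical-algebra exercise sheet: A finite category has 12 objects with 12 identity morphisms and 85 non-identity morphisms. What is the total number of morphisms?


Each object has an identity morphism, giving 12 identities.
Adding the 85 non-identity morphisms:
Total = 12 + 85 = 97

97


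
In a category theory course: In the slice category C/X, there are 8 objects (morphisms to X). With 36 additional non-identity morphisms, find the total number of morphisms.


In the slice category C/X, objects are morphisms to X.
Identity morphisms: 8 (one per object of C/X).
Non-identity morphisms: 36.
Total = 8 + 36 = 44

44


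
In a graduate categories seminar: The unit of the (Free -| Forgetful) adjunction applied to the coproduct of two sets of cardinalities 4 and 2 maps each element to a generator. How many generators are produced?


The unit eta_X: X -> U(F(X)) of the Free-Forgetful adjunction
maps each element of X to a generator of F(X). For X = S + T (disjoint
union in Set), |S + T| = |S| + |T|.
Total mappings = 4 + 2 = 6.

6


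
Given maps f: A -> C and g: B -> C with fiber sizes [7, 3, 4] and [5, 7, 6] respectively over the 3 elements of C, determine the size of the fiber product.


The pullback A x_C B consists of pairs (a, b) with f(a) = g(b).
For each element c in C, the fiber product has |f^-1(c)| * |g^-1(c)| elements.
Summing over C: 7 * 5 + 3 * 7 + 4 * 6
= 35 + 21 + 24 = 80

80


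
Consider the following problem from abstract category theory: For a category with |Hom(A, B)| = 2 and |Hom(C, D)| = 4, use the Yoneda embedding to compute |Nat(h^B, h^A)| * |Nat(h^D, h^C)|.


By the Yoneda lemma, Nat(h^B, h^A) is isomorphic to Hom(A, B),
so |Nat(h^B, h^A)| = |Hom(A, B)| and |Nat(h^D, h^C)| = |Hom(C, D)|.
|Hom(A, B)| = 2, |Hom(C, D)| = 4.
|Nat(h^B, h^A) x Nat(h^D, h^C)| = 2 * 4 = 8

8


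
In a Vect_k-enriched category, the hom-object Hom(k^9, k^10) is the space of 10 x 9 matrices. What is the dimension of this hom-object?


In Vect-enriched categories, Hom(k^n, k^m) is the space of m x n matrices.
dim(Hom(k^9, k^10)) = 10 * 9 = 90

90


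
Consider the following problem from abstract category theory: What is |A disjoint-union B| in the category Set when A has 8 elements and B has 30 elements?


In Set, the coproduct A + B is the disjoint union.
|A + B| = |A| + |B| = 8 + 30 = 38

38


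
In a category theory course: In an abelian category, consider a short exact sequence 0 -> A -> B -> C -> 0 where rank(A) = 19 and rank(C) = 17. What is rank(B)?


For a short exact sequence 0 -> A -> B -> C -> 0,
rank is additive: rank(B) = rank(A) + rank(C).
rank(B) = 19 + 17 = 36

36


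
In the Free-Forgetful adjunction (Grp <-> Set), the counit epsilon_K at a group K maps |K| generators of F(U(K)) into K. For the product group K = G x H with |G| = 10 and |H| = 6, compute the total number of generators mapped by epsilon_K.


The counit epsilon_K: F(U(K)) -> K of the Free-Forgetful adjunction
maps |K| generators of F(U(K)) into K. For K = G x H (the product group),
|G x H| = |G| * |H|.
Total generators mapped = 10 * 6 = 60.

60


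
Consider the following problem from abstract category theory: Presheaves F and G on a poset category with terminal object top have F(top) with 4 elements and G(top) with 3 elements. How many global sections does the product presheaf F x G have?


Global sections of a presheaf on a poset with terminal top satisfy
Gamma(H) ~ H(top). Presheaves admit pointwise products, so
(F x G)(top) = F(top) x G(top) (Cartesian product).
|Gamma(F x G)| = |F(top)| * |G(top)| = 4 * 3 = 12.

12


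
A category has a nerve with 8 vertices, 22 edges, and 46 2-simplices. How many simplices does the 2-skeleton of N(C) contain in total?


The 2-skeleton of the nerve N(C) consists of simplices in dimensions 0, 1, 2:
  |N(C)_0| = 8 (objects)
  |N(C)_1| = 22 (morphisms)
  |N(C)_2| = 46 (composable pairs)
Total = 8 + 22 + 46 = 76

76


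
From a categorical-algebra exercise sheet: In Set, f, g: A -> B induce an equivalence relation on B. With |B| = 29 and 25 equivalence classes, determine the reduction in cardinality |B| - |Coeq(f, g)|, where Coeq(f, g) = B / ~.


The coequalizer Coeq(f, g) = B / ~ has one element per equivalence class.
|B| = 29, |Coeq(f, g)| = 25.
|B| - |Coeq(f, g)| = 29 - 25 = 4.

4


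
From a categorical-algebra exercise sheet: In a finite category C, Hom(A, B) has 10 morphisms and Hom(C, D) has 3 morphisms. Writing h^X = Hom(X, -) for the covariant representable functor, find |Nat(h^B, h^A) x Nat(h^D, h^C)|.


By the Yoneda lemma, Nat(h^B, h^A) is isomorphic to Hom(A, B),
so |Nat(h^B, h^A)| = |Hom(A, B)| and |Nat(h^D, h^C)| = |Hom(C, D)|.
|Hom(A, B)| = 10, |Hom(C, D)| = 3.
|Nat(h^B, h^A) x Nat(h^D, h^C)| = 10 * 3 = 30

30


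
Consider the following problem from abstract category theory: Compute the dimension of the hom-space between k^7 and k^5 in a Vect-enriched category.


In Vect-enriched categories, Hom(k^n, k^m) is the space of m x n matrices.
dim(Hom(k^7, k^5)) = 5 * 7 = 35

35


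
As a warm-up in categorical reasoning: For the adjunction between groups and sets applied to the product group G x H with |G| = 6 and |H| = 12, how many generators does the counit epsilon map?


The counit epsilon_K: F(U(K)) -> K of the Free-Forgetful adjunction
maps |K| generators of F(U(K)) into K. For K = G x H (the product group),
|G x H| = |G| * |H|.
Total generators mapped = 6 * 12 = 72.

72


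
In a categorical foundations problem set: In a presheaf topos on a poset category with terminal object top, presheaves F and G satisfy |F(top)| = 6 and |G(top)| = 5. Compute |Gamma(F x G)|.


Global sections of a presheaf on a poset with terminal top satisfy
Gamma(H) ~ H(top). Presheaves admit pointwise products, so
(F x G)(top) = F(top) x G(top) (Cartesian product).
|Gamma(F x G)| = |F(top)| * |G(top)| = 6 * 5 = 30.

30


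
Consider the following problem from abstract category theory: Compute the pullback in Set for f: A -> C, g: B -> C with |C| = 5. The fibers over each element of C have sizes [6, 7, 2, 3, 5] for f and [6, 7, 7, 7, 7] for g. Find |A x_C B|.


The pullback A x_C B consists of pairs (a, b) with f(a) = g(b).
For each element c in C, the fiber product has |f^-1(c)| * |g^-1(c)| elements.
Summing over C: 6 * 6 + 7 * 7 + 2 * 7 + 3 * 7 + 5 * 7
= 36 + 49 + 14 + 21 + 35 = 155

155


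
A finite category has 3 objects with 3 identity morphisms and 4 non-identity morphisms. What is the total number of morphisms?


Each object has an identity morphism, giving 3 identities.
Adding the 4 non-identity morphisms:
Total = 3 + 4 = 7

7


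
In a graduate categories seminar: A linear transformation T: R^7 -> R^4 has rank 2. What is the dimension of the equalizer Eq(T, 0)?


The equalizer of f and the zero map is ker(f).
By the rank-nullity theorem: dim(ker(f)) = dim(domain) - rank(f).
dim(ker(f)) = 7 - 2 = 5

5


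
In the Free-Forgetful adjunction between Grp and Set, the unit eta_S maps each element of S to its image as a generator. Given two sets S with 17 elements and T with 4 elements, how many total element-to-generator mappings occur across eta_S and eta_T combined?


The unit eta_X: X -> U(F(X)) of the Free-Forgetful adjunction
maps each element of X to a generator of F(X). For X = S + T (disjoint
union in Set), |S + T| = |S| + |T|.
Total mappings = 17 + 4 = 21.

21


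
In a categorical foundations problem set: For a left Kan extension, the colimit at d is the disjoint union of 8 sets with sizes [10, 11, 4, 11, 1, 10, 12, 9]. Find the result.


Pointwise, the left Kan extension (Lan_F H)(d) is the colimit, indexed
by the comma category (F downarrow d), of H composed with the
projection (F downarrow d) -> C. Here that colimit is given
as a coproduct (disjoint union) of sets, so its cardinality is the
sum of the sizes of the summands.
Coproduct of sets with sizes: 10 + 11 + 4 + 11 + 1 + 10 + 12 + 9
= 68

68


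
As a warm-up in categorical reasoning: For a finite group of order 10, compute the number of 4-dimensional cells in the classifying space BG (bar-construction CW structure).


In the bar-construction CW model of BG, the n-cells are indexed by
n-tuples [g_1|...|g_n] of non-identity elements of G (degenerate
simplices with some g_i = e do not contribute cells), so there are
(|G| - 1)^n n-cells.
For dim = 4 with |G| = 10:
cells = (10 - 1)^4 = 9^4 = 6561

6561


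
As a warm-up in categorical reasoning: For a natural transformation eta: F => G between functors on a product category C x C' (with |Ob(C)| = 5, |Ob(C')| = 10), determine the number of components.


A natural transformation eta: F => G assigns one component morphism per
object of the domain category.
The domain is the product category C x C', so
|Ob(C x C')| = |Ob(C)| * |Ob(C')| = 5 * 10 = 50.
Therefore eta has 50 component morphisms.

50


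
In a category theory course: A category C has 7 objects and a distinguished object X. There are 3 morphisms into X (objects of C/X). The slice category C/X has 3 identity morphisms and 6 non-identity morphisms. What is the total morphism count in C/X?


In the slice category C/X, objects are morphisms to X.
Identity morphisms: 3 (one per object of C/X).
Non-identity morphisms: 6.
Total = 3 + 6 = 9

9


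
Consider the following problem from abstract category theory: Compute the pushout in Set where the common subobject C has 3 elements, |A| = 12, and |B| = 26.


The pushout A +_C B identifies the images of C in A and B.
|A +_C B| = |A| + |B| - |C| (for injections).
= 12 + 26 - 3 = 35

35


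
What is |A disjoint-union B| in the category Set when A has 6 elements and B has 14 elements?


In Set, the coproduct A + B is the disjoint union.
|A + B| = |A| + |B| = 6 + 14 = 20

20


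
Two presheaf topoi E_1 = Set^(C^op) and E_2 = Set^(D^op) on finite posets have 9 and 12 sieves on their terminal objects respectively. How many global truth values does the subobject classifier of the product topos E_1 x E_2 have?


In a product of presheaf topoi E_1 x E_2, the subobject classifier
is Omega = Omega_1 x Omega_2 (componentwise), so
|Omega(top)| = |Omega_1(top_1)| * |Omega_2(top_2)|.
= 9 * 12 = 108.

108


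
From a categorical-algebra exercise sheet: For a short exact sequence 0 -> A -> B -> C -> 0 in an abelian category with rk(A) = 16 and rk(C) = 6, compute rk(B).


For a short exact sequence 0 -> A -> B -> C -> 0,
rank is additive: rank(B) = rank(A) + rank(C).
rank(B) = 16 + 6 = 22

22
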